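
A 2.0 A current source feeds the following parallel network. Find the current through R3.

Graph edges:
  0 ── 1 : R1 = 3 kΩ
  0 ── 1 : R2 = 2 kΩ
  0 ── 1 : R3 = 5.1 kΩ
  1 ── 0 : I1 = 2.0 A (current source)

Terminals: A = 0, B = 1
All resistors sit directly between nodes 0 and 1, so they are in parallel and share one voltage V; the full source current 2 A splits among them.
1/R_par = 1/3000 + 1/2000 + 1/5100 = 0.001029 S  =>  R_par = 971.4 Ω
V = I × R_par = 2 × 971.4 = 1943 V
I_R3 = V/R3 = 1943/5100 = 0.381 A

Final answer: 0.381 A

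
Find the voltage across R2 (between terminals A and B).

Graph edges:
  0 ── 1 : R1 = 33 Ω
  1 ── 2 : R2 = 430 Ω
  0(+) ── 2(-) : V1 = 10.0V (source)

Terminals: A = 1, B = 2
R1 and R2 are in series across V1 (node 0 → node 1 → node 2), and the output A–B is taken across R2, so this is a voltage divider.
Series current: I = V1/(R1 + R2) = 10/(33 + 430) = 10/463 = 0.0216 A
V_R2 = I × R2 = V1 × R2/(R1 + R2) = 10 × 430/463 = 9.287 V

Final answer: 9.287 V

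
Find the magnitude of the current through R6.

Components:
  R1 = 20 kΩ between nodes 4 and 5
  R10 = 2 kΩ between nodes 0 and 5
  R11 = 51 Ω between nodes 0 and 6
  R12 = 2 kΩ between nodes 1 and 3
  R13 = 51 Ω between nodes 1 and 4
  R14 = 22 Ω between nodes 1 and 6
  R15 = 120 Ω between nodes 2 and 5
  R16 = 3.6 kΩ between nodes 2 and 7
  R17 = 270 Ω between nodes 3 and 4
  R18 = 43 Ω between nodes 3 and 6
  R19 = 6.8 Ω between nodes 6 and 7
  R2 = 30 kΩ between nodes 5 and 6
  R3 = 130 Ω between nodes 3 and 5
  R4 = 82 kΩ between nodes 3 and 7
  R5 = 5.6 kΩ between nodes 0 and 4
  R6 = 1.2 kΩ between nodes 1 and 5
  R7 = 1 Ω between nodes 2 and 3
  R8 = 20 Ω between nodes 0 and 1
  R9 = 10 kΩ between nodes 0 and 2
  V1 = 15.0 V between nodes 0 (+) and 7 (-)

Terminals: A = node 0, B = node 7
Nodal analysis, taking node 7 as the 0 V reference.
Source V1 fixes V_0 = 15 V.
KCL at each unknown node (sum of currents leaving = 0; resistances in Ω):
  Node 1: (V_1 - V_5)/1200 + (V_1 - 15)/20 + (V_1 - V_3)/2000 + (V_1 - V_4)/51 + (V_1 - V_6)/22 = 0
  Node 2: (V_2 - V_3)/1 + (V_2 - 15)/10000 + (V_2 - V_5)/120 + (V_2 - 0)/3600 = 0
  Node 3: (V_3 - V_5)/130 + (V_3 - 0)/82000 + (V_3 - V_2)/1 + (V_3 - V_1)/2000 + (V_3 - V_4)/270 + (V_3 - V_6)/43 = 0
  Node 4: (V_4 - V_5)/20000 + (V_4 - 15)/5600 + (V_4 - V_1)/51 + (V_4 - V_3)/270 = 0
  Node 5: (V_5 - V_4)/20000 + (V_5 - V_6)/30000 + (V_5 - V_3)/130 + (V_5 - V_1)/1200 + (V_5 - 15)/2000 + (V_5 - V_2)/120 = 0
  Node 6: (V_6 - V_5)/30000 + (V_6 - 15)/51 + (V_6 - V_1)/22 + (V_6 - V_3)/43 + (V_6 - 0)/6.8 = 0
Collecting terms (coefficients in siemens):
  0.1164·V_1 - 0.0005·V_3 - 0.01961·V_4 - 0.0008333·V_5 - 0.04545·V_6 = 0.75
  1.009·V_2 - 1·V_3 - 0.008333·V_5 = 0.0015
  1.035·V_3 - 0.0005·V_1 - 1·V_2 - 0.003704·V_4 - 0.007692·V_5 - 0.02326·V_6 = 0
  0.02354·V_4 - 0.01961·V_1 - 0.003704·V_3 - 0.00005·V_5 = 0.002679
  0.01744·V_5 - 0.0008333·V_1 - 0.008333·V_2 - 0.007692·V_3 - 0.00005·V_4 - 0.00003333·V_6 = 0.0075
  0.2354·V_6 - 0.04545·V_1 - 0.02326·V_3 - 0.00003333·V_5 = 0.2941
Solving these 6 simultaneous equations (Gaussian elimination) gives:
  V_1 = 9.319 V, V_2 = 4.603 V, V_3 = 4.599 V, V_4 = 8.61 V
  V_5 = 5.134 V, V_6 = 3.504 V
I_R6 = (V_1 - V_5)/R6 = (9.319 - 5.134)/1200 = 0.003488 A
|I_R6| = 0.003488 A

Final answer: |I_R6| = 0.003488 A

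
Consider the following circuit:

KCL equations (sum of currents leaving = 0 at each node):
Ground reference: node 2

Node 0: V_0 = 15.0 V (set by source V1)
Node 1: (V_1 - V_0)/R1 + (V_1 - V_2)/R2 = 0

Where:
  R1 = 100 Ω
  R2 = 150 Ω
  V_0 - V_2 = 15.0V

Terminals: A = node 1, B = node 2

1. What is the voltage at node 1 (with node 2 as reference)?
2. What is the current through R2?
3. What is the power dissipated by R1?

Nodal analysis, taking node 2 as the 0 V reference.
Source V1 fixes V_0 = 15 V.
KCL at each unknown node (sum of currents leaving = 0; resistances in Ω):
  Node 1: (V_1 - 15)/100 + (V_1 - 0)/150 = 0
Collecting terms: 0.01667 × V_1 = 0.15  =>  V_1 = 9 V
Part 1:
  Read off the nodal solution: V_1 = 9 V
Part 2:
  I_R2 = (V_1 - V_2)/R2 = (9 - 0)/150 = 0.06 A
  Magnitude: I_R2 = 0.06 A
Part 3:
  I_R1 = (V_0 - V_1)/R1 = (15 - 9)/100 = 0.06 A
  P_R1 = I_R1² × R1 = (0.06)² × 100 = 0.36 W

Final answers:
1. V_1 = 9 V
2. I_R2 = 0.06 A
3. P_R1 = 0.36 W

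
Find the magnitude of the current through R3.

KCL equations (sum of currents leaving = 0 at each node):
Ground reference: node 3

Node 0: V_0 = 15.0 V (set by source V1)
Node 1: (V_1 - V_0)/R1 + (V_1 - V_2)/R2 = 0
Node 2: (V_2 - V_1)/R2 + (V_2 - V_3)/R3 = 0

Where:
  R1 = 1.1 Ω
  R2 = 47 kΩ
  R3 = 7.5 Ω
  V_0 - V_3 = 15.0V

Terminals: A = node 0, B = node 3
Nodal analysis, taking node 3 as the 0 V reference.
Source V1 fixes V_0 = 15 V.
KCL at each unknown node (sum of currents leaving = 0; resistances in Ω):
  Node 1: (V_1 - 15)/1.1 + (V_1 - V_2)/47000 = 0
  Node 2: (V_2 - V_1)/47000 + (V_2 - 0)/7.5 = 0
Collecting terms (coefficients in siemens):
  0.9091·V_1 - 0.00002128·V_2 = 13.64
  0.1334·V_2 - 0.00002128·V_1 = 0
Determinant D = (0.9091)(0.1334) - (-0.00002128)(-0.00002128) = 0.1212
V_1 = [(13.64)(0.1334) - (-0.00002128)(0)]/D = 15 V
V_2 = [(0.9091)(0) - (13.64)(-0.00002128)]/D = 0.002393 V
I_R3 = (V_2 - V_3)/R3 = (0.002393 - 0)/7.5 = 0.0003191 A
|I_R3| = 0.0003191 A

Final answer: |I_R3| = 0.0003191 A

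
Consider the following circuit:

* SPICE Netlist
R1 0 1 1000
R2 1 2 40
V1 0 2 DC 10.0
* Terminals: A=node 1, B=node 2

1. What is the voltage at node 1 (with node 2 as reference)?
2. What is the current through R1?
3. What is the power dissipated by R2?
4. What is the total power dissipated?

Nodal analysis, taking node 2 as the 0 V reference.
Source V1 fixes V_0 = 10 V.
KCL at each unknown node (sum of currents leaving = 0; resistances in Ω):
  Node 1: (V_1 - 10)/1000 + (V_1 - 0)/40 = 0
Collecting terms: 0.026 × V_1 = 0.01  =>  V_1 = 0.3846 V
Part 1:
  Read off the nodal solution: V_1 = 0.3846 V
Part 2:
  I_R1 = (V_0 - V_1)/R1 = (10 - 0.3846)/1000 = 0.009615 A
  Magnitude: I_R1 = 0.009615 A
Part 3:
  I_R2 = (V_1 - V_2)/R2 = (0.3846 - 0)/40 = 0.009615 A
  P_R2 = I_R2² × R2 = (0.009615)² × 40 = 0.003698 W
Part 4:
  Power in each resistor, P = (ΔV)²/R:
    P_R1 = (10 - 0.3846)²/1000 = 0.09246 W
    P_R2 = (0.3846 - 0)²/40 = 0.003698 W
  P_total = P_R1 + P_R2 = 0.09615 W

Final answers:
1. V_1 = 0.3846 V
2. I_R1 = 0.009615 A
3. P_R2 = 0.003698 W
4. P_total = 0.09615 W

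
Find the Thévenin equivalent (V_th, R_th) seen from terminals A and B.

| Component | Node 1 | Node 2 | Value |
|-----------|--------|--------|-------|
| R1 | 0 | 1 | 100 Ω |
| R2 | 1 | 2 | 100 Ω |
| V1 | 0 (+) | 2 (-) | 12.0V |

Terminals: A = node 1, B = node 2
Step 1 — V_th is the open-circuit voltage V_A - V_B (nothing connected across the terminals).
Nodal analysis, taking node 2 as the 0 V reference.
Source V1 fixes V_0 = 12 V.
KCL at each unknown node (sum of currents leaving = 0; resistances in Ω):
  Node 1: (V_1 - 12)/100 + (V_1 - 0)/100 = 0
Collecting terms: 0.02 × V_1 = 0.12  =>  V_1 = 6 V
V_th = V_1 - V_2 = 6 - 0 = 6 V
Step 2 — R_th: zero the source — replace V1 by a short circuit (node 2 merges into node 0) — and find the resistance seen between A (node 1) and B (node 0).
Reduce the network between node 1 (A) and node 0 (B) by series/parallel combination:
  Rp1 = R1 ‖ R2 (parallel, both between nodes 0 and 1) = 1/(1/100 + 1/100) = 50 Ω
R_th = 50 Ω

Final answer: V_th = 6 V, R_th = 50 Ω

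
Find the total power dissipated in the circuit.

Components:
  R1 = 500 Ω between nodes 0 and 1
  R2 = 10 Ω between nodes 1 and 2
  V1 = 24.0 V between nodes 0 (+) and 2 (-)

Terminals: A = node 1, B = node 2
Nodal analysis, taking node 2 as the 0 V reference.
Source V1 fixes V_0 = 24 V.
KCL at each unknown node (sum of currents leaving = 0; resistances in Ω):
  Node 1: (V_1 - 24)/500 + (V_1 - 0)/10 = 0
Collecting terms: 0.102 × V_1 = 0.048  =>  V_1 = 0.4706 V
Power in each resistor, P = (ΔV)²/R:
  P_R1 = (24 - 0.4706)²/500 = 1.107 W
  P_R2 = (0.4706 - 0)²/10 = 0.02215 W
P_total = P_R1 + P_R2 = 1.129 W

Final answer: 1.129 W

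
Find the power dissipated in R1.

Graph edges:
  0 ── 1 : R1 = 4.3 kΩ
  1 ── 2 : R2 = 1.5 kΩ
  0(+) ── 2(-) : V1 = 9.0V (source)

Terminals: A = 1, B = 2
Nodal analysis, taking node 2 as the 0 V reference.
Source V1 fixes V_0 = 9 V.
KCL at each unknown node (sum of currents leaving = 0; resistances in Ω):
  Node 1: (V_1 - 9)/4300 + (V_1 - 0)/1500 = 0
Collecting terms: 0.0008992 × V_1 = 0.002093  =>  V_1 = 2.328 V
I_R1 = (V_0 - V_1)/R1 = (9 - 2.328)/4300 = 0.001552 A
P_R1 = I_R1² × R1 = (0.001552)² × 4300 = 0.01035 W

Final answer: 0.01035 W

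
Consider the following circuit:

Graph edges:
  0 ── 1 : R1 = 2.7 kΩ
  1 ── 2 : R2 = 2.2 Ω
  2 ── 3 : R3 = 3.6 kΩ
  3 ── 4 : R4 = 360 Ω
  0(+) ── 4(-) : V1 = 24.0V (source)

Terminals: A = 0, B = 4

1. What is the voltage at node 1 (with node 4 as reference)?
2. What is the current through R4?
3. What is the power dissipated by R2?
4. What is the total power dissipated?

Nodal analysis, taking node 4 as the 0 V reference.
Source V1 fixes V_0 = 24 V.
KCL at each unknown node (sum of currents leaving = 0; resistances in Ω):
  Node 1: (V_1 - 24)/2700 + (V_1 - V_2)/2.2 = 0
  Node 2: (V_2 - V_1)/2.2 + (V_2 - V_3)/3600 = 0
  Node 3: (V_3 - V_2)/3600 + (V_3 - 0)/360 = 0
Collecting terms (coefficients in siemens):
  0.4549·V_1 - 0.4545·V_2 = 0.008889
  0.4548·V_2 - 0.4545·V_1 - 0.0002778·V_3 = 0
  0.003056·V_3 - 0.0002778·V_2 = 0
Solving these 3 simultaneous equations (Gaussian elimination) gives:
  V_1 = 14.27 V, V_2 = 14.27 V, V_3 = 1.297 V
Part 1:
  Read off the nodal solution: V_1 = 14.27 V
Part 2:
  I_R4 = (V_3 - V_4)/R4 = (1.297 - 0)/360 = 0.003602 A
  Magnitude: I_R4 = 0.003602 A
Part 3:
  I_R2 = (V_1 - V_2)/R2 = (14.27 - 14.27)/2.2 = 0.003602 A
  P_R2 = I_R2² × R2 = (0.003602)² × 2.2 = 0.00002855 W
Part 4:
  Power in each resistor, P = (ΔV)²/R:
    P_R1 = (24 - 14.27)²/2700 = 0.03504 W
    P_R2 = (14.27 - 14.27)²/2.2 = 0.00002855 W
    P_R3 = (14.27 - 1.297)²/3600 = 0.04672 W
    P_R4 = (1.297 - 0)²/360 = 0.004672 W
  P_total = P_R1 + P_R2 + P_R3 + P_R4 = 0.08646 W

Final answers:
1. V_1 = 14.27 V
2. I_R4 = 0.003602 A
3. P_R2 = 2.855e-05 W
4. P_total = 0.08646 W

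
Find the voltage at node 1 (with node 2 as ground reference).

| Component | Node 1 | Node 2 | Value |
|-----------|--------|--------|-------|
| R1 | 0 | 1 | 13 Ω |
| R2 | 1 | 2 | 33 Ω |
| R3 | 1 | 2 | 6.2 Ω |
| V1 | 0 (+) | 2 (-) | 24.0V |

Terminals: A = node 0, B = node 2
Nodal analysis, taking node 2 as the 0 V reference.
Source V1 fixes V_0 = 24 V.
KCL at each unknown node (sum of currents leaving = 0; resistances in Ω):
  Node 1: (V_1 - 24)/13 + (V_1 - 0)/33 + (V_1 - 0)/6.2 = 0
Collecting terms: 0.2685 × V_1 = 1.846  =>  V_1 = 6.875 V
The requested potential is V_1 = 6.875 V.

Final answer: V_1 = 6.875 V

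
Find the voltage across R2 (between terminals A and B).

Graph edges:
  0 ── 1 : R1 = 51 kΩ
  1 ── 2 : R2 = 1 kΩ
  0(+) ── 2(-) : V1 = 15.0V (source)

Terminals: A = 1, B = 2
R1 and R2 are in series across V1 (node 0 → node 1 → node 2), and the output A–B is taken across R2, so this is a voltage divider.
Series current: I = V1/(R1 + R2) = 15/(51000 + 1000) = 15/52000 = 0.0002885 A
V_R2 = I × R2 = V1 × R2/(R1 + R2) = 15 × 1000/52000 = 0.2885 V

Final answer: 0.2885 V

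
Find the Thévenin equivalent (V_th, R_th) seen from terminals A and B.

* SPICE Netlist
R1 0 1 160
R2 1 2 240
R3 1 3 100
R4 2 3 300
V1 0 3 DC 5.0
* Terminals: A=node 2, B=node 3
Step 1 — V_th is the open-circuit voltage V_A - V_B (nothing connected across the terminals).
Nodal analysis, taking node 3 as the 0 V reference.
Source V1 fixes V_0 = 5 V.
KCL at each unknown node (sum of currents leaving = 0; resistances in Ω):
  Node 1: (V_1 - 5)/160 + (V_1 - V_2)/240 + (V_1 - 0)/100 = 0
  Node 2: (V_2 - V_1)/240 + (V_2 - 0)/300 = 0
Collecting terms (coefficients in siemens):
  0.02042·V_1 - 0.004167·V_2 = 0.03125
  0.0075·V_2 - 0.004167·V_1 = 0
Determinant D = (0.02042)(0.0075) - (-0.004167)(-0.004167) = 0.0001358
V_1 = [(0.03125)(0.0075) - (-0.004167)(0)]/D = 1.726 V
V_2 = [(0.02042)(0) - (0.03125)(-0.004167)]/D = 0.9591 V
V_th = V_2 - V_3 = 0.9591 - 0 = 0.9591 V
Step 2 — R_th: zero the source — replace V1 by a short circuit (node 3 merges into node 0) — and find the resistance seen between A (node 2) and B (node 0).
Reduce the network between node 2 (A) and node 0 (B) by series/parallel combination:
  Rp1 = R1 ‖ R3 (parallel, both between nodes 0 and 1) = 1/(1/160 + 1/100) = 61.54 Ω
  Rs1 = R2 + Rp1 (series, joined only at node 1) = 240 + 61.54 = 301.5 Ω
  Rp2 = R4 ‖ Rs1 (parallel, both between nodes 0 and 2) = 1/(1/300 + 1/301.5) = 150.4 Ω
R_th = 150.4 Ω

Final answer: V_th = 0.9591 V, R_th = 150.4 Ω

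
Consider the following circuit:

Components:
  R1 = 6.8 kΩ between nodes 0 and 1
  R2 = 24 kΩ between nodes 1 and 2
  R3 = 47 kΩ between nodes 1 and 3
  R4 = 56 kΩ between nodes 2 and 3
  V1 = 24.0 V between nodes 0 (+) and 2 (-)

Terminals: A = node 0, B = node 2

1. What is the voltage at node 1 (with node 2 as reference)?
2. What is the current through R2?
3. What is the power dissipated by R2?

Nodal analysis, taking node 2 as the 0 V reference.
Source V1 fixes V_0 = 24 V.
KCL at each unknown node (sum of currents leaving = 0; resistances in Ω):
  Node 1: (V_1 - 24)/6800 + (V_1 - 0)/24000 + (V_1 - V_3)/47000 = 0
  Node 3: (V_3 - V_1)/47000 + (V_3 - 0)/56000 = 0
Collecting terms (coefficients in siemens):
  0.00021·V_1 - 0.00002128·V_3 = 0.003529
  0.00003913·V_3 - 0.00002128·V_1 = 0
Determinant D = (0.00021)(0.00003913) - (-0.00002128)(-0.00002128) = 0.000000007765
V_1 = [(0.003529)(0.00003913) - (-0.00002128)(0)]/D = 17.79 V
V_3 = [(0.00021)(0) - (0.003529)(-0.00002128)]/D = 9.67 V
Part 1:
  Read off the nodal solution: V_1 = 17.79 V
Part 2:
  I_R2 = (V_1 - V_2)/R2 = (17.79 - 0)/24000 = 0.0007411 A
  Magnitude: I_R2 = 0.0007411 A
Part 3:
  I_R2 = (V_1 - V_2)/R2 = (17.79 - 0)/24000 = 0.0007411 A
  P_R2 = I_R2² × R2 = (0.0007411)² × 24000 = 0.01318 W

Final answers:
1. V_1 = 17.79 V
2. I_R2 = 0.0007411 A
3. P_R2 = 0.01318 W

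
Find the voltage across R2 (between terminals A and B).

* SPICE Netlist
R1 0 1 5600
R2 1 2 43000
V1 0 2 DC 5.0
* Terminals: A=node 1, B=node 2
R1 and R2 are in series across V1 (node 0 → node 1 → node 2), and the output A–B is taken across R2, so this is a voltage divider.
Series current: I = V1/(R1 + R2) = 5/(5600 + 43000) = 5/48600 = 0.0001029 A
V_R2 = I × R2 = V1 × R2/(R1 + R2) = 5 × 43000/48600 = 4.424 V

Final answer: 4.424 V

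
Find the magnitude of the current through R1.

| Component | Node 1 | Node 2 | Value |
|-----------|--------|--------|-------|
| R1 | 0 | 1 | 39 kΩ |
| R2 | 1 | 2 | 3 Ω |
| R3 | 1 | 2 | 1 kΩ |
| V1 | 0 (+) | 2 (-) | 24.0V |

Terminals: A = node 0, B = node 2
Nodal analysis, taking node 2 as the 0 V reference.
Source V1 fixes V_0 = 24 V.
KCL at each unknown node (sum of currents leaving = 0; resistances in Ω):
  Node 1: (V_1 - 24)/39000 + (V_1 - 0)/3 + (V_1 - 0)/1000 = 0
Collecting terms: 0.3344 × V_1 = 0.0006154  =>  V_1 = 0.00184 V
I_R1 = (V_0 - V_1)/R1 = (24 - 0.00184)/39000 = 0.0006153 A
|I_R1| = 0.0006153 A

Final answer: |I_R1| = 0.0006153 A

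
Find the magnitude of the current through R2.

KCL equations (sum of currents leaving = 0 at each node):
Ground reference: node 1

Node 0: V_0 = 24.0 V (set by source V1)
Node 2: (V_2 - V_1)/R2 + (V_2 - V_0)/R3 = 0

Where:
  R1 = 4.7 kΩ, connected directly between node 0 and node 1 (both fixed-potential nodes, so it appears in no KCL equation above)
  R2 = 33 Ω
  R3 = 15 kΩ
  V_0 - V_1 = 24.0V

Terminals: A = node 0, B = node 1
Nodal analysis, taking node 1 as the 0 V reference.
Source V1 fixes V_0 = 24 V.
KCL at each unknown node (sum of currents leaving = 0; resistances in Ω):
  Node 2: (V_2 - 0)/33 + (V_2 - 24)/15000 = 0
Collecting terms: 0.03037 × V_2 = 0.0016  =>  V_2 = 0.05268 V
I_R2 = (V_1 - V_2)/R2 = (0 - 0.05268)/33 = -0.001596 A
|I_R2| = 0.001596 A

Final answer: |I_R2| = 0.001596 A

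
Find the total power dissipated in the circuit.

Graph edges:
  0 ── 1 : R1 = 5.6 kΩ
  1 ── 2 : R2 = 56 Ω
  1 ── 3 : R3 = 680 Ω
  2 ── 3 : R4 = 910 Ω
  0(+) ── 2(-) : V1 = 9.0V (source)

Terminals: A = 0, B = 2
Nodal analysis, taking node 2 as the 0 V reference.
Source V1 fixes V_0 = 9 V.
KCL at each unknown node (sum of currents leaving = 0; resistances in Ω):
  Node 1: (V_1 - 9)/5600 + (V_1 - 0)/56 + (V_1 - V_3)/680 = 0
  Node 3: (V_3 - V_1)/680 + (V_3 - 0)/910 = 0
Collecting terms (coefficients in siemens):
  0.01951·V_1 - 0.001471·V_3 = 0.001607
  0.002569·V_3 - 0.001471·V_1 = 0
Determinant D = (0.01951)(0.002569) - (-0.001471)(-0.001471) = 0.00004796
V_1 = [(0.001607)(0.002569) - (-0.001471)(0)]/D = 0.08611 V
V_3 = [(0.01951)(0) - (0.001607)(-0.001471)]/D = 0.04928 V
Power in each resistor, P = (ΔV)²/R:
  P_R1 = (9 - 0.08611)²/5600 = 0.01419 W
  P_R2 = (0.08611 - 0)²/56 = 0.0001324 W
  P_R3 = (0.08611 - 0.04928)²/680 = 0.000001994 W
  P_R4 = (0 - 0.04928)²/910 = 0.000002669 W
P_total = P_R1 + P_R2 + P_R3 + P_R4 = 0.01433 W

Final answer: 0.01433 W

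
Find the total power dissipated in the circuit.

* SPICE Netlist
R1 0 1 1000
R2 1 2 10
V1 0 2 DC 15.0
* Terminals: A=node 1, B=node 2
Nodal analysis, taking node 2 as the 0 V reference.
Source V1 fixes V_0 = 15 V.
KCL at each unknown node (sum of currents leaving = 0; resistances in Ω):
  Node 1: (V_1 - 15)/1000 + (V_1 - 0)/10 = 0
Collecting terms: 0.101 × V_1 = 0.015  =>  V_1 = 0.1485 V
Power in each resistor, P = (ΔV)²/R:
  P_R1 = (15 - 0.1485)²/1000 = 0.2206 W
  P_R2 = (0.1485 - 0)²/10 = 0.002206 W
P_total = P_R1 + P_R2 = 0.2228 W

Final answer: 0.2228 W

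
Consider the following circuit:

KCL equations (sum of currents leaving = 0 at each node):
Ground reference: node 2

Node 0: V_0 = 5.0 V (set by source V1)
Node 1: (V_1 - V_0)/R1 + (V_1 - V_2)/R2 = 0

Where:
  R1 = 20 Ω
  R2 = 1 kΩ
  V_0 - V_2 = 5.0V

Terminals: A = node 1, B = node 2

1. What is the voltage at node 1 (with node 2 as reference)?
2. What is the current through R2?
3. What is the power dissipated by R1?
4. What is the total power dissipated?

Nodal analysis, taking node 2 as the 0 V reference.
Source V1 fixes V_0 = 5 V.
KCL at each unknown node (sum of currents leaving = 0; resistances in Ω):
  Node 1: (V_1 - 5)/20 + (V_1 - 0)/1000 = 0
Collecting terms: 0.051 × V_1 = 0.25  =>  V_1 = 4.902 V
Part 1:
  Read off the nodal solution: V_1 = 4.902 V
Part 2:
  I_R2 = (V_1 - V_2)/R2 = (4.902 - 0)/1000 = 0.004902 A
  Magnitude: I_R2 = 0.004902 A
Part 3:
  I_R1 = (V_0 - V_1)/R1 = (5 - 4.902)/20 = 0.004902 A
  P_R1 = I_R1² × R1 = (0.004902)² × 20 = 0.0004806 W
Part 4:
  Power in each resistor, P = (ΔV)²/R:
    P_R1 = (5 - 4.902)²/20 = 0.0004806 W
    P_R2 = (4.902 - 0)²/1000 = 0.02403 W
  P_total = P_R1 + P_R2 = 0.02451 W

Final answers:
1. V_1 = 4.902 V
2. I_R2 = 0.004902 A
3. P_R1 = 0.0004806 W
4. P_total = 0.02451 W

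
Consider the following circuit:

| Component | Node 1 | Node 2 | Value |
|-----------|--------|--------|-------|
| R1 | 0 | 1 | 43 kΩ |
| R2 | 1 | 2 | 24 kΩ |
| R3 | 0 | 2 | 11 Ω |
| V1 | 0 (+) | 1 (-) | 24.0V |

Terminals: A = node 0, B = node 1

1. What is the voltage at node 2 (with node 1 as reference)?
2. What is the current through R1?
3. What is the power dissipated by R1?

Nodal analysis, taking node 1 as the 0 V reference.
Source V1 fixes V_0 = 24 V.
KCL at each unknown node (sum of currents leaving = 0; resistances in Ω):
  Node 2: (V_2 - 0)/24000 + (V_2 - 24)/11 = 0
Collecting terms: 0.09095 × V_2 = 2.182  =>  V_2 = 23.99 V
Part 1:
  Read off the nodal solution: V_2 = 23.99 V
Part 2:
  I_R1 = (V_0 - V_1)/R1 = (24 - 0)/43000 = 0.0005581 A
  Magnitude: I_R1 = 0.0005581 A
Part 3:
  I_R1 = (V_0 - V_1)/R1 = (24 - 0)/43000 = 0.0005581 A
  P_R1 = I_R1² × R1 = (0.0005581)² × 43000 = 0.0134 W

Final answers:
1. V_2 = 23.99 V
2. I_R1 = 0.0005581 A
3. P_R1 = 0.0134 W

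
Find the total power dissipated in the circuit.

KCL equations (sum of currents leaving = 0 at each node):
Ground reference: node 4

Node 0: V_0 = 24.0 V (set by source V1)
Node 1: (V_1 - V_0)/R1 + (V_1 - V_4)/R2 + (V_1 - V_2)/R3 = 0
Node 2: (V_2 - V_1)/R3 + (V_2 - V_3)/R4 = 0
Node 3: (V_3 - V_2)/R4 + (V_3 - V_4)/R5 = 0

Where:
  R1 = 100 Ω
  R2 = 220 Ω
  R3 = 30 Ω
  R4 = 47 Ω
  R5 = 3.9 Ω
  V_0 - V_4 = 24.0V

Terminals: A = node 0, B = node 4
Nodal analysis, taking node 4 as the 0 V reference.
Source V1 fixes V_0 = 24 V.
KCL at each unknown node (sum of currents leaving = 0; resistances in Ω):
  Node 1: (V_1 - 24)/100 + (V_1 - 0)/220 + (V_1 - V_2)/30 = 0
  Node 2: (V_2 - V_1)/30 + (V_2 - V_3)/47 = 0
  Node 3: (V_3 - V_2)/47 + (V_3 - 0)/3.9 = 0
Collecting terms (coefficients in siemens):
  0.04788·V_1 - 0.03333·V_2 = 0.24
  0.05461·V_2 - 0.03333·V_1 - 0.02128·V_3 = 0
  0.2777·V_3 - 0.02128·V_2 = 0
Solving these 3 simultaneous equations (Gaussian elimination) gives:
  V_1 = 8.92 V, V_2 = 5.612 V, V_3 = 0.43 V
Power in each resistor, P = (ΔV)²/R:
  P_R1 = (24 - 8.92)²/100 = 2.274 W
  P_R2 = (8.92 - 0)²/220 = 0.3617 W
  P_R3 = (8.92 - 5.612)²/30 = 0.3647 W
  P_R4 = (5.612 - 0.43)²/47 = 0.5714 W
  P_R5 = (0.43 - 0)²/3.9 = 0.04741 W
P_total = P_R1 + P_R2 + P_R3 + P_R4 + P_R5 = 3.619 W

Final answer: 3.619 W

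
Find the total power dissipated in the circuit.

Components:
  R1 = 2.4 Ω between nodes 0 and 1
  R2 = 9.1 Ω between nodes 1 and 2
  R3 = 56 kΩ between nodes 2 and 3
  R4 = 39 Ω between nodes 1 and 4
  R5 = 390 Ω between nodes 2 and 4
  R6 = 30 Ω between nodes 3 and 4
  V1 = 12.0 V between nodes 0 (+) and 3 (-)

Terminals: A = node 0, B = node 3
Nodal analysis, taking node 3 as the 0 V reference.
Source V1 fixes V_0 = 12 V.
KCL at each unknown node (sum of currents leaving = 0; resistances in Ω):
  Node 1: (V_1 - 12)/2.4 + (V_1 - V_2)/9.1 + (V_1 - V_4)/39 = 0
  Node 2: (V_2 - V_1)/9.1 + (V_2 - 0)/56000 + (V_2 - V_4)/390 = 0
  Node 4: (V_4 - V_1)/39 + (V_4 - V_2)/390 + (V_4 - 0)/30 = 0
Collecting terms (coefficients in siemens):
  0.5522·V_1 - 0.1099·V_2 - 0.02564·V_4 = 5
  0.1125·V_2 - 0.1099·V_1 - 0.002564·V_4 = 0
  0.06154·V_4 - 0.02564·V_1 - 0.002564·V_2 = 0
Solving these 3 simultaneous equations (Gaussian elimination) gives:
  V_1 = 11.58 V, V_2 = 11.43 V, V_4 = 5.299 V
Power in each resistor, P = (ΔV)²/R:
  P_R1 = (12 - 11.58)²/2.4 = 0.07506 W
  P_R2 = (11.58 - 11.43)²/9.1 = 0.002308 W
  P_R3 = (11.43 - 0)²/56000 = 0.002333 W
  P_R4 = (11.58 - 5.299)²/39 = 1.01 W
  P_R5 = (11.43 - 5.299)²/390 = 0.09639 W
  P_R6 = (0 - 5.299)²/30 = 0.9361 W
P_total = P_R1 + P_R2 + P_R3 + P_R4 + P_R5 + P_R6 = 2.122 W

Final answer: 2.122 W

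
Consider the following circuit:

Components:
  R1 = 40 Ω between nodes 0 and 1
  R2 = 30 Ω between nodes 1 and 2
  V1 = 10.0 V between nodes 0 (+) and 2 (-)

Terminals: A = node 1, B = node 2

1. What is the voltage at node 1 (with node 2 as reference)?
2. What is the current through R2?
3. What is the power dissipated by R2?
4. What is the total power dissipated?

Nodal analysis, taking node 2 as the 0 V reference.
Source V1 fixes V_0 = 10 V.
KCL at each unknown node (sum of currents leaving = 0; resistances in Ω):
  Node 1: (V_1 - 10)/40 + (V_1 - 0)/30 = 0
Collecting terms: 0.05833 × V_1 = 0.25  =>  V_1 = 4.286 V
Part 1:
  Read off the nodal solution: V_1 = 4.286 V
Part 2:
  I_R2 = (V_1 - V_2)/R2 = (4.286 - 0)/30 = 0.1429 A
  Magnitude: I_R2 = 0.1429 A
Part 3:
  I_R2 = (V_1 - V_2)/R2 = (4.286 - 0)/30 = 0.1429 A
  P_R2 = I_R2² × R2 = (0.1429)² × 30 = 0.6122 W
Part 4:
  Power in each resistor, P = (ΔV)²/R:
    P_R1 = (10 - 4.286)²/40 = 0.8163 W
    P_R2 = (4.286 - 0)²/30 = 0.6122 W
  P_total = P_R1 + P_R2 = 1.429 W

Final answers:
1. V_1 = 4.286 V
2. I_R2 = 0.1429 A
3. P_R2 = 0.6122 W
4. P_total = 1.429 W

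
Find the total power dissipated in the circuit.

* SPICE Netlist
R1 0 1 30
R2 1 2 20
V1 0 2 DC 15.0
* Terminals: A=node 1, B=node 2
Nodal analysis, taking node 2 as the 0 V reference.
Source V1 fixes V_0 = 15 V.
KCL at each unknown node (sum of currents leaving = 0; resistances in Ω):
  Node 1: (V_1 - 15)/30 + (V_1 - 0)/20 = 0
Collecting terms: 0.08333 × V_1 = 0.5  =>  V_1 = 6 V
Power in each resistor, P = (ΔV)²/R:
  P_R1 = (15 - 6)²/30 = 2.7 W
  P_R2 = (6 - 0)²/20 = 1.8 W
P_total = P_R1 + P_R2 = 4.5 W

Final answer: 4.5 W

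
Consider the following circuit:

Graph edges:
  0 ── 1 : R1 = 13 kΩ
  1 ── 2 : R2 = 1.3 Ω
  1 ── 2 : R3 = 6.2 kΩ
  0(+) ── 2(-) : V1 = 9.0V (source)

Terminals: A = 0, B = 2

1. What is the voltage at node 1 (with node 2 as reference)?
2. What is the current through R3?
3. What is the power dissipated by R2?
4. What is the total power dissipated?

Nodal analysis, taking node 2 as the 0 V reference.
Source V1 fixes V_0 = 9 V.
KCL at each unknown node (sum of currents leaving = 0; resistances in Ω):
  Node 1: (V_1 - 9)/13000 + (V_1 - 0)/1.3 + (V_1 - 0)/6200 = 0
Collecting terms: 0.7695 × V_1 = 0.0006923  =>  V_1 = 0.0008997 V
Part 1:
  Read off the nodal solution: V_1 = 0.0008997 V
Part 2:
  I_R3 = (V_1 - V_2)/R3 = (0.0008997 - 0)/6200 = 0.0000001451 A
  Magnitude: I_R3 = 0.0000001451 A
Part 3:
  I_R2 = (V_1 - V_2)/R2 = (0.0008997 - 0)/1.3 = 0.0006921 A
  P_R2 = I_R2² × R2 = (0.0006921)² × 1.3 = 0.0000006227 W
Part 4:
  Power in each resistor, P = (ΔV)²/R:
    P_R1 = (9 - 0.0008997)²/13000 = 0.00623 W
    P_R2 = (0.0008997 - 0)²/1.3 = 0.0000006227 W
    P_R3 = (0.0008997 - 0)²/6200 = 0.0000000001306 W
  P_total = P_R1 + P_R2 + P_R3 = 0.00623 W

Final answers:
1. V_1 = 0.0008997 V
2. I_R3 = 1.451e-07 A
3. P_R2 = 6.227e-07 W
4. P_total = 0.00623 W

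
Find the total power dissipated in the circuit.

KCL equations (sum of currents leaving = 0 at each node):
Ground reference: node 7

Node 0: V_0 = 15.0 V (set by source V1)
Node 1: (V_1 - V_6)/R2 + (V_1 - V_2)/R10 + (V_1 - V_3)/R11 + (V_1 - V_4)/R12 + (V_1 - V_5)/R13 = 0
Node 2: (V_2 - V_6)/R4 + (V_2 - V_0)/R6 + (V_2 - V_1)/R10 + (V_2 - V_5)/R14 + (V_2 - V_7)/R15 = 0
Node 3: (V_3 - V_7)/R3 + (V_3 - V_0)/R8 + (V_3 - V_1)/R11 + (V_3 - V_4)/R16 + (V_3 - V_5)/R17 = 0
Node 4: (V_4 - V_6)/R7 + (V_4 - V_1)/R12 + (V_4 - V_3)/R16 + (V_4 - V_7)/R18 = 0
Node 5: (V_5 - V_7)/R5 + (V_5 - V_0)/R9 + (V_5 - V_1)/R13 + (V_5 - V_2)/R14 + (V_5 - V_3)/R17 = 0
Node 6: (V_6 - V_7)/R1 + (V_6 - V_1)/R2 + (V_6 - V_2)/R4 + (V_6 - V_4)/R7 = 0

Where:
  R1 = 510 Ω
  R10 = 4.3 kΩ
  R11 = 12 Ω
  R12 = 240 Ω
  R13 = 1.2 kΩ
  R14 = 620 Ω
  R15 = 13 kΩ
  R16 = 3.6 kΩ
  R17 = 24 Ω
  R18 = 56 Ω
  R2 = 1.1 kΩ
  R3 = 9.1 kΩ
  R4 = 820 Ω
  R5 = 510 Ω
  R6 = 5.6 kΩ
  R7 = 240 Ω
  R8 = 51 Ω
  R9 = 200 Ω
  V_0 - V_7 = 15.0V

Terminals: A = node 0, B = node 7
Nodal analysis, taking node 7 as the 0 V reference.
Source V1 fixes V_0 = 15 V.
KCL at each unknown node (sum of currents leaving = 0; resistances in Ω):
  Node 1: (V_1 - V_6)/1100 + (V_1 - V_2)/4300 + (V_1 - V_3)/12 + (V_1 - V_4)/240 + (V_1 - V_5)/1200 = 0
  Node 2: (V_2 - V_6)/820 + (V_2 - 15)/5600 + (V_2 - V_1)/4300 + (V_2 - V_5)/620 + (V_2 - 0)/13000 = 0
  Node 3: (V_3 - 0)/9100 + (V_3 - 15)/51 + (V_3 - V_1)/12 + (V_3 - V_4)/3600 + (V_3 - V_5)/24 = 0
  Node 4: (V_4 - V_6)/240 + (V_4 - V_1)/240 + (V_4 - V_3)/3600 + (V_4 - 0)/56 = 0
  Node 5: (V_5 - 0)/510 + (V_5 - 15)/200 + (V_5 - V_1)/1200 + (V_5 - V_2)/620 + (V_5 - V_3)/24 = 0
  Node 6: (V_6 - 0)/510 + (V_6 - V_1)/1100 + (V_6 - V_2)/820 + (V_6 - V_4)/240 = 0
Collecting terms (coefficients in siemens):
  0.08947·V_1 - 0.0002326·V_2 - 0.08333·V_3 - 0.004167·V_4 - 0.0008333·V_5 - 0.0009091·V_6 = 0
  0.00332·V_2 - 0.0002326·V_1 - 0.001613·V_5 - 0.00122·V_6 = 0.002679
  0.145·V_3 - 0.08333·V_1 - 0.0002778·V_4 - 0.04167·V_5 = 0.2941
  0.02647·V_4 - 0.004167·V_1 - 0.0002778·V_3 - 0.004167·V_6 = 0
  0.05107·V_5 - 0.0008333·V_1 - 0.001613·V_2 - 0.04167·V_3 = 0.075
  0.008256·V_6 - 0.0009091·V_1 - 0.00122·V_2 - 0.004167·V_4 = 0
Solving these 6 simultaneous equations (Gaussian elimination) gives:
  V_1 = 11.42 V, V_2 = 8.682 V, V_3 = 11.95 V, V_4 = 2.524 V
  V_5 = 11.68 V, V_6 = 3.814 V
Power in each resistor, P = (ΔV)²/R:
  P_R1 = (3.814 - 0)²/510 = 0.02852 W
  P_R2 = (11.42 - 3.814)²/1100 = 0.05262 W
  P_R3 = (11.95 - 0)²/9100 = 0.0157 W
  P_R4 = (8.682 - 3.814)²/820 = 0.0289 W
  P_R5 = (11.68 - 0)²/510 = 0.2676 W
  P_R6 = (15 - 8.682)²/5600 = 0.007129 W
  P_R7 = (2.524 - 3.814)²/240 = 0.006933 W
  P_R8 = (15 - 11.95)²/51 = 0.1819 W
  P_R9 = (15 - 11.68)²/200 = 0.05505 W
  P_R10 = (11.42 - 8.682)²/4300 = 0.001746 W
  P_R11 = (11.42 - 11.95)²/12 = 0.02367 W
  P_R12 = (11.42 - 2.524)²/240 = 0.3299 W
  P_R13 = (11.42 - 11.68)²/1200 = 0.00005636 W
  P_R14 = (8.682 - 11.68)²/620 = 0.01452 W
  P_R15 = (8.682 - 0)²/13000 = 0.005798 W
  P_R16 = (11.95 - 2.524)²/3600 = 0.02471 W
  P_R17 = (11.95 - 11.68)²/24 = 0.003102 W
  P_R18 = (2.524 - 0)²/56 = 0.1137 W
P_total = P_R1 + P_R2 + P_R3 + P_R4 + P_R5 + P_R6 + P_R7 + P_R8 + P_R9 + P_R10 + P_R11 + P_R12 + P_R13 + P_R14 + P_R15 + P_R16 + P_R17 + P_R18 = 1.162 W

Final answer: 1.162 W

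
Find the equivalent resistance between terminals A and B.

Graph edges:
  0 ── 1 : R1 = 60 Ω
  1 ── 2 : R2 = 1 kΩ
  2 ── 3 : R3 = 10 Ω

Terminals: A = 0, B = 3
Reduce the network between node 0 (A) and node 3 (B) by series/parallel combination:
  Rs1 = R1 + R2 (series, joined only at node 1) = 60 + 1000 = 1060 Ω
  Rs2 = R3 + Rs1 (series, joined only at node 2) = 10 + 1060 = 1070 Ω
R_eq = 1.07 kΩ

Final answer: 1.07 kΩ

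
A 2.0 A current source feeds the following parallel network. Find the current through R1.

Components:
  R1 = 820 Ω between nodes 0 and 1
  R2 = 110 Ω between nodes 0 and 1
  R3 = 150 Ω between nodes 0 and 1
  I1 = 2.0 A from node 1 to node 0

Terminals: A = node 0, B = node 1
All resistors sit directly between nodes 0 and 1, so they are in parallel and share one voltage V; the full source current 2 A splits among them.
1/R_par = 1/820 + 1/110 + 1/150 = 0.01698 S  =>  R_par = 58.9 Ω
V = I × R_par = 2 × 58.9 = 117.8 V
I_R1 = V/R1 = 117.8/820 = 0.1437 A

Final answer: 0.1437 A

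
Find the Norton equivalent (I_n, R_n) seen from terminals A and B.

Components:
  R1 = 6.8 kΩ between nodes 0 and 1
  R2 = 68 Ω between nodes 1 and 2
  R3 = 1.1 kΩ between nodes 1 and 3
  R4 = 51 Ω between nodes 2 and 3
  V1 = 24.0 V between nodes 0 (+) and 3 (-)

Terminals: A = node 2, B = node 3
Find the Thévenin equivalent first; then I_n = V_th/R_th and R_n = R_th.
Step 1 — V_th is the open-circuit voltage V_A - V_B (nothing connected across the terminals).
Nodal analysis, taking node 3 as the 0 V reference.
Source V1 fixes V_0 = 24 V.
KCL at each unknown node (sum of currents leaving = 0; resistances in Ω):
  Node 1: (V_1 - 24)/6800 + (V_1 - V_2)/68 + (V_1 - 0)/1100 = 0
  Node 2: (V_2 - V_1)/68 + (V_2 - 0)/51 = 0
Collecting terms (coefficients in siemens):
  0.01576·V_1 - 0.01471·V_2 = 0.003529
  0.03431·V_2 - 0.01471·V_1 = 0
Determinant D = (0.01576)(0.03431) - (-0.01471)(-0.01471) = 0.0003246
V_1 = [(0.003529)(0.03431) - (-0.01471)(0)]/D = 0.3731 V
V_2 = [(0.01576)(0) - (0.003529)(-0.01471)]/D = 0.1599 V
V_th = V_2 - V_3 = 0.1599 - 0 = 0.1599 V
Step 2 — R_th: zero the source — replace V1 by a short circuit (node 3 merges into node 0) — and find the resistance seen between A (node 2) and B (node 0).
Reduce the network between node 2 (A) and node 0 (B) by series/parallel combination:
  Rp1 = R1 ‖ R3 (parallel, both between nodes 0 and 1) = 1/(1/6800 + 1/1100) = 946.8 Ω
  Rs1 = R2 + Rp1 (series, joined only at node 1) = 68 + 946.8 = 1015 Ω
  Rp2 = R4 ‖ Rs1 (parallel, both between nodes 0 and 2) = 1/(1/51 + 1/1015) = 48.56 Ω
R_th = 48.56 Ω
I_n = V_th/R_th = 0.1599/48.56 = 0.003293 A, and R_n = R_th = 48.56 Ω

Final answer: I_n = 0.003293 A, R_n = 48.56 Ω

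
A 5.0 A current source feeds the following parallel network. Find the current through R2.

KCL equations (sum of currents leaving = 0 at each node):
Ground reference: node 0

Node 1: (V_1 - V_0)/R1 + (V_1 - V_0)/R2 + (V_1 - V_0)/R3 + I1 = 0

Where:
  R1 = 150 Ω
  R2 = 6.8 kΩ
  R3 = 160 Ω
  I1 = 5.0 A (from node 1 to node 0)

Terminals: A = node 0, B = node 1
All resistors sit directly between nodes 0 and 1, so they are in parallel and share one voltage V; the full source current 5 A splits among them.
1/R_par = 1/150 + 1/6800 + 1/160 = 0.01306 S  =>  R_par = 76.55 Ω
V = I × R_par = 5 × 76.55 = 382.7 V
I_R2 = V/R2 = 382.7/6800 = 0.05629 A

Final answer: 0.05629 A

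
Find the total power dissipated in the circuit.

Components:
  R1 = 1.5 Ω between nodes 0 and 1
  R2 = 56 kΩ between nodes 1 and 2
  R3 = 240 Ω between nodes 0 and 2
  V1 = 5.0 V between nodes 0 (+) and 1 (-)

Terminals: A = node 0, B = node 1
Nodal analysis, taking node 1 as the 0 V reference.
Source V1 fixes V_0 = 5 V.
KCL at each unknown node (sum of currents leaving = 0; resistances in Ω):
  Node 2: (V_2 - 0)/56000 + (V_2 - 5)/240 = 0
Collecting terms: 0.004185 × V_2 = 0.02083  =>  V_2 = 4.979 V
Power in each resistor, P = (ΔV)²/R:
  P_R1 = (5 - 0)²/1.5 = 16.67 W
  P_R2 = (0 - 4.979)²/56000 = 0.0004426 W
  P_R3 = (5 - 4.979)²/240 = 0.000001897 W
P_total = P_R1 + P_R2 + P_R3 = 16.67 W

Final answer: 16.67 W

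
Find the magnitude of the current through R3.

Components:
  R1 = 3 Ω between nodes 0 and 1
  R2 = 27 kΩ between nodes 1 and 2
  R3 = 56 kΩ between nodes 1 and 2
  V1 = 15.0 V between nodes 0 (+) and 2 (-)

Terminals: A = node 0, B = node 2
Nodal analysis, taking node 2 as the 0 V reference.
Source V1 fixes V_0 = 15 V.
KCL at each unknown node (sum of currents leaving = 0; resistances in Ω):
  Node 1: (V_1 - 15)/3 + (V_1 - 0)/27000 + (V_1 - 0)/56000 = 0
Collecting terms: 0.3334 × V_1 = 5  =>  V_1 = 15 V
I_R3 = (V_1 - V_2)/R3 = (15 - 0)/56000 = 0.0002678 A
|I_R3| = 0.0002678 A

Final answer: |I_R3| = 0.0002678 A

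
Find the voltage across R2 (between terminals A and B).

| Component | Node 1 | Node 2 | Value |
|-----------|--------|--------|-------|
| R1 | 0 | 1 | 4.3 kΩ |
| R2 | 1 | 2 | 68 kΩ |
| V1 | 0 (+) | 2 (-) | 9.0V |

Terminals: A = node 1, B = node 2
R1 and R2 are in series across V1 (node 0 → node 1 → node 2), and the output A–B is taken across R2, so this is a voltage divider.
Series current: I = V1/(R1 + R2) = 9/(4300 + 68000) = 9/72300 = 0.0001245 A
V_R2 = I × R2 = V1 × R2/(R1 + R2) = 9 × 68000/72300 = 8.465 V

Final answer: 8.465 V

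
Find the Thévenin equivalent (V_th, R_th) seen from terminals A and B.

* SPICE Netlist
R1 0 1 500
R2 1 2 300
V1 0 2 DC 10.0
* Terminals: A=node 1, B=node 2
Step 1 — V_th is the open-circuit voltage V_A - V_B (nothing connected across the terminals).
Nodal analysis, taking node 2 as the 0 V reference.
Source V1 fixes V_0 = 10 V.
KCL at each unknown node (sum of currents leaving = 0; resistances in Ω):
  Node 1: (V_1 - 10)/500 + (V_1 - 0)/300 = 0
Collecting terms: 0.005333 × V_1 = 0.02  =>  V_1 = 3.75 V
V_th = V_1 - V_2 = 3.75 - 0 = 3.75 V
Step 2 — R_th: zero the source — replace V1 by a short circuit (node 2 merges into node 0) — and find the resistance seen between A (node 1) and B (node 0).
Reduce the network between node 1 (A) and node 0 (B) by series/parallel combination:
  Rp1 = R1 ‖ R2 (parallel, both between nodes 0 and 1) = 1/(1/500 + 1/300) = 187.5 Ω
R_th = 187.5 Ω

Final answer: V_th = 3.75 V, R_th = 187.5 Ω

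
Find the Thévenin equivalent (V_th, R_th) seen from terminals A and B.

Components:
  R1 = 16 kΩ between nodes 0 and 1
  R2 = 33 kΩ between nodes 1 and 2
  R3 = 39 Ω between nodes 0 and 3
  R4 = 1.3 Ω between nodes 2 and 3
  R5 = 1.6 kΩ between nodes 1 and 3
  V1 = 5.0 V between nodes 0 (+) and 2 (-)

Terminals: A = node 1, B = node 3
Step 1 — V_th is the open-circuit voltage V_A - V_B (nothing connected across the terminals).
Nodal analysis, taking node 2 as the 0 V reference.
Source V1 fixes V_0 = 5 V.
KCL at each unknown node (sum of currents leaving = 0; resistances in Ω):
  Node 1: (V_1 - 5)/16000 + (V_1 - 0)/33000 + (V_1 - V_3)/1600 = 0
  Node 3: (V_3 - 5)/39 + (V_3 - 0)/1.3 + (V_3 - V_1)/1600 = 0
Collecting terms (coefficients in siemens):
  0.0007178·V_1 - 0.000625·V_3 = 0.0003125
  0.7955·V_3 - 0.000625·V_1 = 0.1282
Determinant D = (0.0007178)(0.7955) - (-0.000625)(-0.000625) = 0.0005706
V_1 = [(0.0003125)(0.7955) - (-0.000625)(0.1282)]/D = 0.5761 V
V_3 = [(0.0007178)(0.1282) - (0.0003125)(-0.000625)]/D = 0.1616 V
V_th = V_1 - V_3 = 0.5761 - 0.1616 = 0.4145 V
Step 2 — R_th: zero the source — replace V1 by a short circuit (node 2 merges into node 0) — and find the resistance seen between A (node 1) and B (node 3).
Reduce the network between node 1 (A) and node 3 (B) by series/parallel combination:
  Rp1 = R1 ‖ R2 (parallel, both between nodes 0 and 1) = 1/(1/16000 + 1/33000) = 10780 Ω
  Rp2 = R3 ‖ R4 (parallel, both between nodes 0 and 3) = 1/(1/39 + 1/1.3) = 1.258 Ω
  Rs1 = Rp1 + Rp2 (series, joined only at node 0) = 10780 + 1.258 = 10780 Ω
  Rp3 = R5 ‖ Rs1 (parallel, both between nodes 1 and 3) = 1/(1/1600 + 1/10780) = 1393 Ω
R_th = 1.393 kΩ

Final answer: V_th = 0.4145 V, R_th = 1.393 kΩ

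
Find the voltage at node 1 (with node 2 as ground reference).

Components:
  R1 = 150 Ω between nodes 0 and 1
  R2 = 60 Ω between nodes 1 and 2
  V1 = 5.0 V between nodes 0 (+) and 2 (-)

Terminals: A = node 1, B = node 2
Nodal analysis, taking node 2 as the 0 V reference.
Source V1 fixes V_0 = 5 V.
KCL at each unknown node (sum of currents leaving = 0; resistances in Ω):
  Node 1: (V_1 - 5)/150 + (V_1 - 0)/60 = 0
Collecting terms: 0.02333 × V_1 = 0.03333  =>  V_1 = 1.429 V
The requested potential is V_1 = 1.429 V.

Final answer: V_1 = 1.429 V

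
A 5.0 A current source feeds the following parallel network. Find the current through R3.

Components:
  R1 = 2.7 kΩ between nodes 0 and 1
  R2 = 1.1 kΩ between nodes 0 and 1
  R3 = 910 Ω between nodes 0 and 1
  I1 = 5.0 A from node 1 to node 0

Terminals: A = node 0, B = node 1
All resistors sit directly between nodes 0 and 1, so they are in parallel and share one voltage V; the full source current 5 A splits among them.
1/R_par = 1/2700 + 1/1100 + 1/910 = 0.002378 S  =>  R_par = 420.5 Ω
V = I × R_par = 5 × 420.5 = 2102 V
I_R3 = V/R3 = 2102/910 = 2.31 A

Final answer: 2.31 A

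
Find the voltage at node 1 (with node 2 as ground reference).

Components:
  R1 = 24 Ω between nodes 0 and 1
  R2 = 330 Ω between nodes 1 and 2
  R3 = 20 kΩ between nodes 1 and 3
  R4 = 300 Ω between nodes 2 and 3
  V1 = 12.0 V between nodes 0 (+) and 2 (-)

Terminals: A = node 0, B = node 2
Nodal analysis, taking node 2 as the 0 V reference.
Source V1 fixes V_0 = 12 V.
KCL at each unknown node (sum of currents leaving = 0; resistances in Ω):
  Node 1: (V_1 - 12)/24 + (V_1 - 0)/330 + (V_1 - V_3)/20000 = 0
  Node 3: (V_3 - V_1)/20000 + (V_3 - 0)/300 = 0
Collecting terms (coefficients in siemens):
  0.04475·V_1 - 0.00005·V_3 = 0.5
  0.003383·V_3 - 0.00005·V_1 = 0
Determinant D = (0.04475)(0.003383) - (-0.00005)(-0.00005) = 0.0001514
V_1 = [(0.5)(0.003383) - (-0.00005)(0)]/D = 11.17 V
V_3 = [(0.04475)(0) - (0.5)(-0.00005)]/D = 0.1651 V
The requested potential is V_1 = 11.17 V.

Final answer: V_1 = 11.17 V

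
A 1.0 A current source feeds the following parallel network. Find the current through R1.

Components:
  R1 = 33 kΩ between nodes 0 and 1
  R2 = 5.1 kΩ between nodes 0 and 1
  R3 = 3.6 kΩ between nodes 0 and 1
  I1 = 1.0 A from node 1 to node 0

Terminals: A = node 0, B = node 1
All resistors sit directly between nodes 0 and 1, so they are in parallel and share one voltage V; the full source current 1 A splits among them.
1/R_par = 1/33000 + 1/5100 + 1/3600 = 0.0005042 S  =>  R_par = 1984 Ω
V = I × R_par = 1 × 1984 = 1984 V
I_R1 = V/R1 = 1984/33000 = 0.06011 A

Final answer: 0.06011 A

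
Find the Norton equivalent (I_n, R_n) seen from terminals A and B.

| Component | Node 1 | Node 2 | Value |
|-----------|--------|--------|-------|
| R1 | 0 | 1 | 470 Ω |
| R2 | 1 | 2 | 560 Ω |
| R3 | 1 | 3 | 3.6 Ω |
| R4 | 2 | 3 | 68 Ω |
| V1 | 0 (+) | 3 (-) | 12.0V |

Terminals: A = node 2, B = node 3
Find the Thévenin equivalent first; then I_n = V_th/R_th and R_n = R_th.
Step 1 — V_th is the open-circuit voltage V_A - V_B (nothing connected across the terminals).
Nodal analysis, taking node 3 as the 0 V reference.
Source V1 fixes V_0 = 12 V.
KCL at each unknown node (sum of currents leaving = 0; resistances in Ω):
  Node 1: (V_1 - 12)/470 + (V_1 - V_2)/560 + (V_1 - 0)/3.6 = 0
  Node 2: (V_2 - V_1)/560 + (V_2 - 0)/68 = 0
Collecting terms (coefficients in siemens):
  0.2817·V_1 - 0.001786·V_2 = 0.02553
  0.01649·V_2 - 0.001786·V_1 = 0
Determinant D = (0.2817)(0.01649) - (-0.001786)(-0.001786) = 0.004642
V_1 = [(0.02553)(0.01649) - (-0.001786)(0)]/D = 0.0907 V
V_2 = [(0.2817)(0) - (0.02553)(-0.001786)]/D = 0.009821 V
V_th = V_2 - V_3 = 0.009821 - 0 = 0.009821 V
Step 2 — R_th: zero the source — replace V1 by a short circuit (node 3 merges into node 0) — and find the resistance seen between A (node 2) and B (node 0).
Reduce the network between node 2 (A) and node 0 (B) by series/parallel combination:
  Rp1 = R1 ‖ R3 (parallel, both between nodes 0 and 1) = 1/(1/470 + 1/3.6) = 3.573 Ω
  Rs1 = R2 + Rp1 (series, joined only at node 1) = 560 + 3.573 = 563.6 Ω
  Rp2 = R4 ‖ Rs1 (parallel, both between nodes 0 and 2) = 1/(1/68 + 1/563.6) = 60.68 Ω
R_th = 60.68 Ω
I_n = V_th/R_th = 0.009821/60.68 = 0.0001619 A, and R_n = R_th = 60.68 Ω

Final answer: I_n = 0.0001619 A, R_n = 60.68 Ω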